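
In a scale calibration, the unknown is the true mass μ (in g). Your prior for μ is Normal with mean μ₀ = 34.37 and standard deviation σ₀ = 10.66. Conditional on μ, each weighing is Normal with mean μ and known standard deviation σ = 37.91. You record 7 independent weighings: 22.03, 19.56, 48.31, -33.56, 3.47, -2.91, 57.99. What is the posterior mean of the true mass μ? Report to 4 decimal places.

For Normal data with known variance σ², a Normal(μ₀, σ₀²) prior on μ is conjugate. Posterior precision = 1/σ₀² + n/σ²; posterior mean is the precision-weighted average of μ₀ and x̄.
Σxᵢ = 22.03 + 19.56 + 48.31 + (-33.56) + 3.47 + (-2.91) + 57.99 = 114.89, so n·x̄ = 114.89.
σ₀² = 10.66² = 113.6356, σ² = 37.91² = 1437.1681; σ² + n·σ₀² = 1437.1681 + 7·113.6356 = 2232.6173.
Posterior mean = (μ₀/σ₀² + n·x̄/σ²)/(1/σ₀² + n/σ²) = (σ²·μ₀ + σ₀²·n·x̄)/(σ² + n·σ₀²) = (1437.1681·34.37 + 113.6356·114.89)/2232.6173 = 62451.061681/2232.6173 = 27.9721.

27.9721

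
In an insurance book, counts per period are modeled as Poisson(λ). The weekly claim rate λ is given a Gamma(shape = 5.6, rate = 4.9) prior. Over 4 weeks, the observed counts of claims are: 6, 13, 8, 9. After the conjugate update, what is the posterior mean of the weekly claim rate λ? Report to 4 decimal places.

4.6742

With a Gamma(shape α, rate β) prior, the Poisson likelihood is conjugate: the posterior is Gamma(α + ΣXᵢ, β + n).
Sum of counts S = 36 over n = 4 weeks.
Posterior: Gamma(α+S, β+n) = Gamma(5.6+36, 4.9+4) = Gamma(41.6, 8.9).
Posterior mean = α/β = 41.6/8.9 = 4.6742.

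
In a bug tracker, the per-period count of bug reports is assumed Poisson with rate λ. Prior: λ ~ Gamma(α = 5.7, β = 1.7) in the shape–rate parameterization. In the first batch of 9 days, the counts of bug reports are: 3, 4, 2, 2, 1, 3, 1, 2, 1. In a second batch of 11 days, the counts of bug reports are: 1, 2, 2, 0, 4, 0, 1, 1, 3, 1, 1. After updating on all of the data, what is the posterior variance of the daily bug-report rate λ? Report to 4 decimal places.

0.0864

With a Gamma(shape α, rate β) prior, the Poisson likelihood is conjugate: the posterior is Gamma(α + ΣXᵢ, β + n).
Batch 1: sum of counts S = 19 over n = 9 days.
After batch 1: Gamma(α+S, β+n) = Gamma(5.7+19, 1.7+9) = Gamma(24.7, 10.7).
Batch 2: sum of counts S = 16 over n = 11 days.
After batch 2: Gamma(α+S, β+n) = Gamma(24.7+16, 10.7+11) = Gamma(40.7, 21.7).
Var = α/β² = 40.7/21.7² = 0.0864.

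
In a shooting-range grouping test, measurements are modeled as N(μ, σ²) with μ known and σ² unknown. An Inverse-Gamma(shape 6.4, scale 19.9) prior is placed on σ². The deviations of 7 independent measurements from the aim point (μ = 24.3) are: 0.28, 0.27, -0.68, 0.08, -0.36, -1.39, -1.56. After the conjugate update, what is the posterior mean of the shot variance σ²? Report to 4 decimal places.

2.5233

With known mean μ and an Inverse-Gamma(α, β) prior on σ², the Normal likelihood is conjugate: posterior is Inv-Gamma(α + n/2, β + Σ(xᵢ−μ)²/2).
Σ(xᵢ−μ)² = (0.28)² + (0.27)² + (-0.68)² + (0.08)² + (-0.36)² + (-1.39)² + (-1.56)² = 5.1154.
Posterior: Inv-Gamma(6.4 + 7/2, 19.9 + 5.1154/2) = Inv-Gamma(9.90, 22.45770).
E[σ²|data] = β/(α−1) = 22.45770/8.90 = 2.5233.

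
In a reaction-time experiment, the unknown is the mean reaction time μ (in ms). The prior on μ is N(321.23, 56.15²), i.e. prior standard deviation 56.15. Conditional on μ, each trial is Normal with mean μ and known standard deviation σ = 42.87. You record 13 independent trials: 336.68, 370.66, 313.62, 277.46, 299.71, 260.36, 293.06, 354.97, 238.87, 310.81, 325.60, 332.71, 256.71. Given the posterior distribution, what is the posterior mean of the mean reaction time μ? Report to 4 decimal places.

306.1544

For Normal data with known variance σ², a Normal(μ₀, σ₀²) prior on μ is conjugate. Posterior precision = 1/σ₀² + n/σ²; posterior mean is the precision-weighted average of μ₀ and x̄.
Σxᵢ = 336.68 + 370.66 + 313.62 + 277.46 + 299.71 + 260.36 + 293.06 + 354.97 + 238.87 + 310.81 + 325.60 + 332.71 + 256.71 = 3971.22, so n·x̄ = 3971.22.
σ₀² = 56.15² = 3152.8225, σ² = 42.87² = 1837.8369; σ² + n·σ₀² = 1837.8369 + 13·3152.8225 = 42824.5294.
Posterior mean = (μ₀/σ₀² + n·x̄/σ²)/(1/σ₀² + n/σ²) = (σ²·μ₀ + σ₀²·n·x̄)/(σ² + n·σ₀²) = (1837.8369·321.23 + 3152.8225·3971.22)/42824.5294 = 13110920.115837/42824.5294 = 306.1544.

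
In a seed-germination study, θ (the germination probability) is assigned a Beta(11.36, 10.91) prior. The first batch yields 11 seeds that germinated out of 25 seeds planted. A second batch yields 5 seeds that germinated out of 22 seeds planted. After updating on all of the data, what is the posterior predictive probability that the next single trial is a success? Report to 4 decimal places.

The Beta prior is conjugate to a Binomial/Bernoulli likelihood; the update adds successes to α and failures to β.
After batch 1: Beta(11.36+11, 10.91+14) = Beta(22.36, 24.91).
After batch 2: Beta(22.36+5, 24.91+17) = Beta(27.36, 41.91).
For a single future Bernoulli trial, P(success | data) = α/(α+β) = 0.3950.

0.3950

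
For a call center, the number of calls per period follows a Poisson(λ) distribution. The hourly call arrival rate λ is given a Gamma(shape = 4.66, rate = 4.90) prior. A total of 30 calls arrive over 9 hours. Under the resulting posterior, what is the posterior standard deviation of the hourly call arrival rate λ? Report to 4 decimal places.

With a Gamma(shape α, rate β) prior, the Poisson likelihood is conjugate: the posterior is Gamma(α + ΣXᵢ, β + n).
Posterior: Gamma(α+S, β+n) = Gamma(4.66+30, 4.90+9) = Gamma(34.66, 13.90).
SD = √α/β = √34.66/13.90 = 0.4235.

0.4235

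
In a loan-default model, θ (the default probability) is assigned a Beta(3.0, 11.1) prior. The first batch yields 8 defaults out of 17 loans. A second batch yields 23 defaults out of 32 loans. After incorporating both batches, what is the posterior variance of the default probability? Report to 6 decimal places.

The Beta prior is conjugate to a Binomial/Bernoulli likelihood; the update adds successes to α and failures to β.
After batch 1: Beta(3.0+8, 11.1+9) = Beta(11.0, 20.1).
After batch 2: Beta(11.0+23, 20.1+9) = Beta(34.0, 29.1).
Var = αβ/((α+β)²(α+β+1)) = 34.0·29.1/(63.1²·64.1) = 0.003877.

0.003877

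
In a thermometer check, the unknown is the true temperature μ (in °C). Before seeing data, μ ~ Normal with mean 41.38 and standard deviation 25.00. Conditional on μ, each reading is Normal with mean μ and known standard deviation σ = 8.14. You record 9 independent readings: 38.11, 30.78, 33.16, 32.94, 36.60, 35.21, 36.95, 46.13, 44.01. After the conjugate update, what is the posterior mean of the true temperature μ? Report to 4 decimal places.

For Normal data with known variance σ², a Normal(μ₀, σ₀²) prior on μ is conjugate. Posterior precision = 1/σ₀² + n/σ²; posterior mean is the precision-weighted average of μ₀ and x̄.
Σxᵢ = 38.11 + 30.78 + 33.16 + 32.94 + 36.60 + 35.21 + 36.95 + 46.13 + 44.01 = 333.89, so n·x̄ = 333.89.
σ₀² = 25.00² = 625, σ² = 8.14² = 66.2596; σ² + n·σ₀² = 66.2596 + 9·625 = 5691.2596.
Posterior mean = (μ₀/σ₀² + n·x̄/σ²)/(1/σ₀² + n/σ²) = (σ²·μ₀ + σ₀²·n·x̄)/(σ² + n·σ₀²) = (66.2596·41.38 + 625·333.89)/5691.2596 = 211423.072248/5691.2596 = 37.1487.

37.1487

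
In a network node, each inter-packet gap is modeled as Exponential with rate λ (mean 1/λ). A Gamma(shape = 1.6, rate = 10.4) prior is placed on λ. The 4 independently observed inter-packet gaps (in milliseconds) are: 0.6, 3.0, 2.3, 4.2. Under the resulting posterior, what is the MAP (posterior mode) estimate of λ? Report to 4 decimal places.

0.2244

With a Gamma(shape α, rate β) prior on the exponential rate λ, the posterior after n observations with total T = Σxᵢ is Gamma(α+n, β+T).
Sum of observations T = 10.1 milliseconds; n = 4.
Posterior: Gamma(1.6+4, 10.4+10.1) = Gamma(5.6, 20.5).
Mode = (α−1)/β = 0.2244.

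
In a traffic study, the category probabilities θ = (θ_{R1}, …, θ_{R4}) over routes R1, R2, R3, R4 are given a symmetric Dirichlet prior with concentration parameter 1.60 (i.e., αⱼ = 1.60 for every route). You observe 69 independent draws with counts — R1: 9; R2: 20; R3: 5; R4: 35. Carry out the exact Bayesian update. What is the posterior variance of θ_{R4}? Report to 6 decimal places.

The Dirichlet prior is conjugate to the Multinomial likelihood: each posterior αⱼ = prior αⱼ + observed count nⱼ.
Posterior concentration: (10.60, 21.60, 6.60, 36.60), total = 75.40.
Var[θ_j] = α_j(Σα−α_j)/((Σα)²(Σα+1)) = 36.60·38.80/(75.40²·76.40) = 0.003269.

0.003269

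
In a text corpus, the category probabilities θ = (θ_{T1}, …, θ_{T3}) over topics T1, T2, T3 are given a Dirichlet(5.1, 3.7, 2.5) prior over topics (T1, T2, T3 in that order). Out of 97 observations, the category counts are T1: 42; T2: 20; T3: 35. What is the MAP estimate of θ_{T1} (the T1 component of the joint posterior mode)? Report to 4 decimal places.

The Dirichlet prior is conjugate to the Multinomial likelihood: each posterior αⱼ = prior αⱼ + observed count nⱼ.
Posterior concentration: (47.1, 23.7, 37.5), total = 108.3.
Joint mode component: (α_{T1}−1)/(Σα−K) = 46.1/105.3 = 0.4378.

0.4378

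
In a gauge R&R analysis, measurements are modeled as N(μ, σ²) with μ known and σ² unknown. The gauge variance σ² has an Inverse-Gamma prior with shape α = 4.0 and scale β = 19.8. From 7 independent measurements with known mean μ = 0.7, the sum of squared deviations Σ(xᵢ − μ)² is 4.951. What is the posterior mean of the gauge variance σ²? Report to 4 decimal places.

3.4270

With known mean μ and an Inverse-Gamma(α, β) prior on σ², the Normal likelihood is conjugate: posterior is Inv-Gamma(α + n/2, β + Σ(xᵢ−μ)²/2).
Posterior: Inv-Gamma(4.0 + 7/2, 19.8 + 4.951/2) = Inv-Gamma(7.50, 22.2755).
E[σ²|data] = β/(α−1) = 22.2755/6.50 = 3.4270.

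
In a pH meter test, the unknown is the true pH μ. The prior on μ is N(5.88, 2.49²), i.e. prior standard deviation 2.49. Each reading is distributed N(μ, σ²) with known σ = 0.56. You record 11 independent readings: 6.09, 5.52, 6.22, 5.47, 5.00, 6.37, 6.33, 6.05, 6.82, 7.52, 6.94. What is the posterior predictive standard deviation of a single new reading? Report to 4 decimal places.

0.5848

For Normal data with known variance σ², a Normal(μ₀, σ₀²) prior on μ is conjugate. Posterior precision = 1/σ₀² + n/σ²; posterior mean is the precision-weighted average of μ₀ and x̄.
σ₀² = 2.49² = 6.2001, σ² = 0.56² = 0.3136; σ² + n·σ₀² = 0.3136 + 11·6.2001 = 68.5147.
Posterior precision = 1/σ₀² + n/σ² = 1/6.2001 + 11/0.3136 = (σ² + n·σ₀²)/(σ₀²σ²) = 68.5147/(6.2001·0.3136); posterior variance σₙ² = σ₀²σ²/(σ² + n·σ₀²) = 6.2001·0.3136/68.5147 = 0.028379.
Predictive variance for one new observation = σₙ² + σ² = 6.2001·0.3136/68.5147 + 0.3136 = σ²·(σ₀² + 68.5147)/68.5147 = 0.3136·74.7148/68.5147 = 0.341979; SD = √(0.3136·74.7148/68.5147) = 0.5848.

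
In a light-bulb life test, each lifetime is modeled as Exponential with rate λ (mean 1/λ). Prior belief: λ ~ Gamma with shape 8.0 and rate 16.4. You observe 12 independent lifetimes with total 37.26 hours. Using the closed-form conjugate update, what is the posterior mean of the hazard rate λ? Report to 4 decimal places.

With a Gamma(shape α, rate β) prior on the exponential rate λ, the posterior after n observations with total T = Σxᵢ is Gamma(α+n, β+T).
Posterior: Gamma(8.0+12, 16.4+37.26) = Gamma(20.0, 53.66).
Posterior mean of λ = α/β = 20.0/53.66 = 0.3727.

0.3727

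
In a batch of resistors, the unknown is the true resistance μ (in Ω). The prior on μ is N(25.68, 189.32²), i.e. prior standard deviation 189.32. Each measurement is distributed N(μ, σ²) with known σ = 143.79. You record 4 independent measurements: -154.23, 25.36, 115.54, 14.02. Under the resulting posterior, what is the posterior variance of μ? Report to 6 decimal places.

For Normal data with known variance σ², a Normal(μ₀, σ₀²) prior on μ is conjugate. Posterior precision = 1/σ₀² + n/σ²; posterior mean is the precision-weighted average of μ₀ and x̄.
σ₀² = 189.32² = 35842.0624, σ² = 143.79² = 20675.5641; σ² + n·σ₀² = 20675.5641 + 4·35842.0624 = 164043.8137.
Posterior precision = 1/σ₀² + n/σ² = 1/35842.0624 + 4/20675.5641 = (σ² + n·σ₀²)/(σ₀²σ²) = 164043.8137/(35842.0624·20675.5641); posterior variance σₙ² = σ₀²σ²/(σ² + n·σ₀²) = 35842.0624·20675.5641/164043.8137 = 4517.420328.

4517.420328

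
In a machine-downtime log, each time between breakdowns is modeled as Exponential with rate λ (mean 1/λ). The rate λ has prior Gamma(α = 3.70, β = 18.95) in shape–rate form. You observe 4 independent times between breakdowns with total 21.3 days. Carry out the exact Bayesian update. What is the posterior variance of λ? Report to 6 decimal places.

With a Gamma(shape α, rate β) prior on the exponential rate λ, the posterior after n observations with total T = Σxᵢ is Gamma(α+n, β+T).
Posterior: Gamma(3.70+4, 18.95+21.3) = Gamma(7.70, 40.25).
Var = α/β² = 0.004753.

0.004753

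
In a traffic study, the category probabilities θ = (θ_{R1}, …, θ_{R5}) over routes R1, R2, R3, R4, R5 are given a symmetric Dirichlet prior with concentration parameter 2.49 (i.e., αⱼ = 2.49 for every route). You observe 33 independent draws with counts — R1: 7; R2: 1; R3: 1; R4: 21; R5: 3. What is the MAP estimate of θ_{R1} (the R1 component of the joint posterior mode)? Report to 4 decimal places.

0.2099

The Dirichlet prior is conjugate to the Multinomial likelihood: each posterior αⱼ = prior αⱼ + observed count nⱼ.
Posterior concentration: (9.49, 3.49, 3.49, 23.49, 5.49), total = 45.45.
Joint mode component: (α_{R1}−1)/(Σα−K) = 8.49/40.45 = 0.2099.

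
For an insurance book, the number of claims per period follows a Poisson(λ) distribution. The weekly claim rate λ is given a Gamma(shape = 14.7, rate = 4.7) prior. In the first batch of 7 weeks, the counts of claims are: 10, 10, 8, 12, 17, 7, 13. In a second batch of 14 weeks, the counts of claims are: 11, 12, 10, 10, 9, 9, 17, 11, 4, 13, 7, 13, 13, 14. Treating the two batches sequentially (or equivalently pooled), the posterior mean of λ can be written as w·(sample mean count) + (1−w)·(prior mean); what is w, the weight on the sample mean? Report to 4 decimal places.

With a Gamma(shape α, rate β) prior, the Poisson likelihood is conjugate: the posterior is Gamma(α + ΣXᵢ, β + n).
Total number of weeks: n = 7 + 14 = 21.
Posterior mean = (α₀+S)/(β₀+n) = [n/(β₀+n)]·(S/n) + [β₀/(β₀+n)]·(α₀/β₀), so only n and β₀ enter the weight.
Weight on data w = n/(β₀+n) = 21/(4.7+21) = 21/25.7 = 0.8171.

0.8171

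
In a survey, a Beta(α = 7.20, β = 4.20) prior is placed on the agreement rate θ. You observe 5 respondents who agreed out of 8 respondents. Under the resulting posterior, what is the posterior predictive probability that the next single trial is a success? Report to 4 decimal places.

The Beta prior is conjugate to a Binomial/Bernoulli likelihood; the update adds successes to α and failures to β.
Posterior: Beta(α+k, β+n−k) = Beta(7.20+5, 4.20+3) = Beta(12.20, 7.20).
For a single future Bernoulli trial, P(success | data) = α/(α+β) = 0.6289.

0.6289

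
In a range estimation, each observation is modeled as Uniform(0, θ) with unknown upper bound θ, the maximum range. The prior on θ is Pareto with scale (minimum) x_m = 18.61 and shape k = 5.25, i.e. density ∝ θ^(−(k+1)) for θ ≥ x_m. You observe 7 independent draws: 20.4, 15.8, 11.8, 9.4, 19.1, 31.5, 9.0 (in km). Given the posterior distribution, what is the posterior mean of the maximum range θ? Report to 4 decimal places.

A Pareto(scale x_m, shape k) prior on the upper bound θ of Uniform(0, θ) is conjugate: posterior is Pareto(max(x_m, max xᵢ), k + n).
Sample maximum = 31.5; prior scale x_m = 18.61 → posterior scale = max = 31.50.
Posterior shape = 5.25 + 7 = 12.25.
E[θ|data] = k·x_m/(k−1) = 12.25·31.50/11.25 = 34.3000.

34.3000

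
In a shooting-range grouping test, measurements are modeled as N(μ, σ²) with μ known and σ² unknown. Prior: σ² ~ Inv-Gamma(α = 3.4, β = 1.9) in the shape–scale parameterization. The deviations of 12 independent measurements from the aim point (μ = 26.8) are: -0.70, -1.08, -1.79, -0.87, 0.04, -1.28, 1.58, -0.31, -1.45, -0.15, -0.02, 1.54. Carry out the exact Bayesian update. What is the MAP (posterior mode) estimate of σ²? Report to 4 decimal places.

With known mean μ and an Inverse-Gamma(α, β) prior on σ², the Normal likelihood is conjugate: posterior is Inv-Gamma(α + n/2, β + Σ(xᵢ−μ)²/2).
Σ(xᵢ−μ)² = (-0.70)² + (-1.08)² + (-1.79)² + (-0.87)² + (0.04)² + (-1.28)² + (1.58)² + (-0.31)² + (-1.45)² + (-0.15)² + (-0.02)² + (1.54)² = 14.3469.
Posterior: Inv-Gamma(3.4 + 12/2, 1.9 + 14.3469/2) = Inv-Gamma(9.40, 9.07345).
Mode = β/(α+1) = 9.07345/10.40 = 0.8724.

0.8724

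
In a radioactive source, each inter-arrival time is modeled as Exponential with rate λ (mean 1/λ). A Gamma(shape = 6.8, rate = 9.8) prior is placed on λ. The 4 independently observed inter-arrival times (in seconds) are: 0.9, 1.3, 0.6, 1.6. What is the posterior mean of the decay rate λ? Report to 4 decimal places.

0.7606

With a Gamma(shape α, rate β) prior on the exponential rate λ, the posterior after n observations with total T = Σxᵢ is Gamma(α+n, β+T).
Sum of observations T = 4.4 seconds; n = 4.
Posterior: Gamma(6.8+4, 9.8+4.4) = Gamma(10.8, 14.2).
Posterior mean of λ = α/β = 10.8/14.2 = 0.7606.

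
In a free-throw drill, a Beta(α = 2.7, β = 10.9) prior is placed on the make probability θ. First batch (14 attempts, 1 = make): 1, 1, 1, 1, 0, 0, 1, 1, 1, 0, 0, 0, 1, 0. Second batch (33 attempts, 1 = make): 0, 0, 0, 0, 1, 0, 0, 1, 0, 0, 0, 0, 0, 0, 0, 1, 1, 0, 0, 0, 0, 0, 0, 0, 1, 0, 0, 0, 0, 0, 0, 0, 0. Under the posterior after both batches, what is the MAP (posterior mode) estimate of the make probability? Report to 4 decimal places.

The Beta prior is conjugate to a Binomial/Bernoulli likelihood; the update adds successes to α and failures to β.
After batch 1: Beta(2.7+8, 10.9+6) = Beta(10.7, 16.9).
After batch 2: Beta(10.7+5, 16.9+28) = Beta(15.7, 44.9).
Mode of Beta(a,b) for a,b>1 is (a−1)/(a+b−2) = 14.7/58.6 = 0.2509.

0.2509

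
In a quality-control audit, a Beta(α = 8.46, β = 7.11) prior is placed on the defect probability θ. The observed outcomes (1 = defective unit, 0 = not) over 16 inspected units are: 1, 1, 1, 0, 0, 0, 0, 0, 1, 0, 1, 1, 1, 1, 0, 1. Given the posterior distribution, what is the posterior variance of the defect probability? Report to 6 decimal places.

The Beta prior is conjugate to a Binomial/Bernoulli likelihood; the update adds successes to α and failures to β.
Posterior: Beta(α+k, β+n−k) = Beta(8.46+9, 7.11+7) = Beta(17.46, 14.11).
Var = αβ/((α+β)²(α+β+1)) = 17.46·14.11/(31.57²·32.57) = 0.007589.

0.007589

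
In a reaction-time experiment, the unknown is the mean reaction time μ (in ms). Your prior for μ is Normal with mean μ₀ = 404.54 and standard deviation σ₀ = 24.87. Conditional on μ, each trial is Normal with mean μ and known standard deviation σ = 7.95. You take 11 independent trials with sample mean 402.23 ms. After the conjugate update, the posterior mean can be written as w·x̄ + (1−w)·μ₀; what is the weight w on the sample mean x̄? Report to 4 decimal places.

0.9908

For Normal data with known variance σ², a Normal(μ₀, σ₀²) prior on μ is conjugate. Posterior precision = 1/σ₀² + n/σ²; posterior mean is the precision-weighted average of μ₀ and x̄.
σ₀² = 24.87² = 618.5169, σ² = 7.95² = 63.2025. Prior precision 1/σ₀² = 1/618.5169; data precision n/σ² = 11/63.2025.
w = (n/σ²)/(1/σ₀² + n/σ²) = n·σ₀²/(σ² + n·σ₀²) = 11·618.5169/(63.2025 + 11·618.5169) = 6803.6859/6866.8884 = 0.9908.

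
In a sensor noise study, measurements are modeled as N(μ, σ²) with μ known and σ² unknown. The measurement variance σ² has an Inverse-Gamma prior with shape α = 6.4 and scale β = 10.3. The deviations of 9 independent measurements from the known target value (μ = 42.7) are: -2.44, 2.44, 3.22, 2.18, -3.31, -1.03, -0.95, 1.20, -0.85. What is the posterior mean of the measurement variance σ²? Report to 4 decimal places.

3.1672

With known mean μ and an Inverse-Gamma(α, β) prior on σ², the Normal likelihood is conjugate: posterior is Inv-Gamma(α + n/2, β + Σ(xᵢ−μ)²/2).
Σ(xᵢ−μ)² = (-2.44)² + (2.44)² + (3.22)² + (2.18)² + (-3.31)² + (-1.03)² + (-0.95)² + (1.20)² + (-0.85)² = 42.1100.
Posterior: Inv-Gamma(6.4 + 9/2, 10.3 + 42.1100/2) = Inv-Gamma(10.90, 31.35500).
E[σ²|data] = β/(α−1) = 31.35500/9.90 = 3.1672.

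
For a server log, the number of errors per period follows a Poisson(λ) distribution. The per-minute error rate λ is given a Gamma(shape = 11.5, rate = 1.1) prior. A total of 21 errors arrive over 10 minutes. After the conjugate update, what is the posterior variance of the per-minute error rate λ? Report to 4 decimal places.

0.2638

With a Gamma(shape α, rate β) prior, the Poisson likelihood is conjugate: the posterior is Gamma(α + ΣXᵢ, β + n).
Posterior: Gamma(α+S, β+n) = Gamma(11.5+21, 1.1+10) = Gamma(32.5, 11.1).
Var = α/β² = 32.5/11.1² = 0.2638.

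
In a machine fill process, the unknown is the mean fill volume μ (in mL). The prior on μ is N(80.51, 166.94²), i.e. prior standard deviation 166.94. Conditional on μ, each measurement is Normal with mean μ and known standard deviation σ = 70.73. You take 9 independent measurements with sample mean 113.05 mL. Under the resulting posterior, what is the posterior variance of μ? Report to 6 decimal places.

For Normal data with known variance σ², a Normal(μ₀, σ₀²) prior on μ is conjugate. Posterior precision = 1/σ₀² + n/σ²; posterior mean is the precision-weighted average of μ₀ and x̄.
σ₀² = 166.94² = 27868.9636, σ² = 70.73² = 5002.7329; σ² + n·σ₀² = 5002.7329 + 9·27868.9636 = 255823.4053.
Posterior precision = 1/σ₀² + n/σ² = 1/27868.9636 + 9/5002.7329 = (σ² + n·σ₀²)/(σ₀²σ²) = 255823.4053/(27868.9636·5002.7329); posterior variance σₙ² = σ₀²σ²/(σ² + n·σ₀²) = 27868.9636·5002.7329/255823.4053 = 544.989153.

544.989153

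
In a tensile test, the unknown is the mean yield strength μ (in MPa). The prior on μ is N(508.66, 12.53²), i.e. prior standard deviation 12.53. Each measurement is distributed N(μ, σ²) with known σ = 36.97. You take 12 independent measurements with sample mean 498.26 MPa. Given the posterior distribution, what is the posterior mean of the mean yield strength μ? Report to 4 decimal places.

For Normal data with known variance σ², a Normal(μ₀, σ₀²) prior on μ is conjugate. Posterior precision = 1/σ₀² + n/σ²; posterior mean is the precision-weighted average of μ₀ and x̄.
n·x̄ = 12·498.26 = 5979.12.
σ₀² = 12.53² = 157.0009, σ² = 36.97² = 1366.7809; σ² + n·σ₀² = 1366.7809 + 12·157.0009 = 3250.7917.
Posterior mean = (μ₀/σ₀² + n·x̄/σ²)/(1/σ₀² + n/σ²) = (σ²·μ₀ + σ₀²·n·x̄)/(σ² + n·σ₀²) = (1366.7809·508.66 + 157.0009·5979.12)/3250.7917 = 1633953.993802/3250.7917 = 502.6326.

502.6326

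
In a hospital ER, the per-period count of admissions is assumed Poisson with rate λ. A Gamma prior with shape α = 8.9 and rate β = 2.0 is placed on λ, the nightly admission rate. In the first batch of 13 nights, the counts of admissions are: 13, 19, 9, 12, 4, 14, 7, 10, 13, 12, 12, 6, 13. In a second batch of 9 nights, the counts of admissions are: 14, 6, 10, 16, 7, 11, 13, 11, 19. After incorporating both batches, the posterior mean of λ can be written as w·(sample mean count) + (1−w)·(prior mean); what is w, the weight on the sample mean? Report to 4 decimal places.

0.9167

With a Gamma(shape α, rate β) prior, the Poisson likelihood is conjugate: the posterior is Gamma(α + ΣXᵢ, β + n).
Total number of nights: n = 13 + 9 = 22.
Posterior mean = (α₀+S)/(β₀+n) = [n/(β₀+n)]·(S/n) + [β₀/(β₀+n)]·(α₀/β₀), so only n and β₀ enter the weight.
Weight on data w = n/(β₀+n) = 22/(2.0+22) = 22/24.0 = 0.9167.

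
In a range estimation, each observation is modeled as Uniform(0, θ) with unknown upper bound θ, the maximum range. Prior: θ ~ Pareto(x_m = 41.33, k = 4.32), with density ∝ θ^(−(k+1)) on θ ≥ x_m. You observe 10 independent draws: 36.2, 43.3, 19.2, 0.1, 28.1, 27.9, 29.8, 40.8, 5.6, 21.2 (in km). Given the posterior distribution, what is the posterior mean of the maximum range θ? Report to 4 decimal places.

46.5508

A Pareto(scale x_m, shape k) prior on the upper bound θ of Uniform(0, θ) is conjugate: posterior is Pareto(max(x_m, max xᵢ), k + n).
Sample maximum = 43.3; prior scale x_m = 41.33 → posterior scale = max = 43.30.
Posterior shape = 4.32 + 10 = 14.32.
E[θ|data] = k·x_m/(k−1) = 14.32·43.30/13.32 = 46.5508.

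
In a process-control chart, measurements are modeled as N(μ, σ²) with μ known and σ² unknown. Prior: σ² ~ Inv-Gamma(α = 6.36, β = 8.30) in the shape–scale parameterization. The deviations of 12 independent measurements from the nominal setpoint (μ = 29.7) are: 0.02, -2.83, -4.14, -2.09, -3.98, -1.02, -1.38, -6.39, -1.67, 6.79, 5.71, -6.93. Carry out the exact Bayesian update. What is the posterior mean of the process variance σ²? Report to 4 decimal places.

With known mean μ and an Inverse-Gamma(α, β) prior on σ², the Normal likelihood is conjugate: posterior is Inv-Gamma(α + n/2, β + Σ(xᵢ−μ)²/2).
Σ(xᵢ−μ)² = (0.02)² + (-2.83)² + (-4.14)² + (-2.09)² + (-3.98)² + (-1.02)² + (-1.38)² + (-6.39)² + (-1.67)² + (6.79)² + (5.71)² + (-6.93)² = 218.6563.
Posterior: Inv-Gamma(6.36 + 12/2, 8.30 + 218.6563/2) = Inv-Gamma(12.36, 117.62815).
E[σ²|data] = β/(α−1) = 117.62815/11.36 = 10.3546.

10.3546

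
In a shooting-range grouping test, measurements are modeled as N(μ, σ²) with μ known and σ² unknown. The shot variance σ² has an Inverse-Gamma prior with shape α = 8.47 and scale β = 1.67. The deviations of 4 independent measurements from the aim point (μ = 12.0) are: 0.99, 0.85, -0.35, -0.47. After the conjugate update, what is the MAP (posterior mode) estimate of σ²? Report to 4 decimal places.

0.2348

With known mean μ and an Inverse-Gamma(α, β) prior on σ², the Normal likelihood is conjugate: posterior is Inv-Gamma(α + n/2, β + Σ(xᵢ−μ)²/2).
Σ(xᵢ−μ)² = (0.99)² + (0.85)² + (-0.35)² + (-0.47)² = 2.0460.
Posterior: Inv-Gamma(8.47 + 4/2, 1.67 + 2.0460/2) = Inv-Gamma(10.47, 2.69300).
Mode = β/(α+1) = 2.69300/11.47 = 0.2348.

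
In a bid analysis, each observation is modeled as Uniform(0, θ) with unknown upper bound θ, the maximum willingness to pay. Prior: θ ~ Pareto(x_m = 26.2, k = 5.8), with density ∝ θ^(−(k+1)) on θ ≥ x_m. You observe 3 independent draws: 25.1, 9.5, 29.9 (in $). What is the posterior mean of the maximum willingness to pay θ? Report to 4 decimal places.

A Pareto(scale x_m, shape k) prior on the upper bound θ of Uniform(0, θ) is conjugate: posterior is Pareto(max(x_m, max xᵢ), k + n).
Sample maximum = 29.9; prior scale x_m = 26.2 → posterior scale = max = 29.9.
Posterior shape = 5.8 + 3 = 8.8.
E[θ|data] = k·x_m/(k−1) = 8.8·29.9/7.8 = 33.7333.

33.7333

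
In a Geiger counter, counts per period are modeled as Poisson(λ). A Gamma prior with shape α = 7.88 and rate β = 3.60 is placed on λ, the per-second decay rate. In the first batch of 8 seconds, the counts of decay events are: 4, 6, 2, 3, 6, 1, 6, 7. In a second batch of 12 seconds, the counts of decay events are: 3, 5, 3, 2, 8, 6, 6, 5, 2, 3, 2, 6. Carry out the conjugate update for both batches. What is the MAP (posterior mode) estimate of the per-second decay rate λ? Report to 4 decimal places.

3.9356

With a Gamma(shape α, rate β) prior, the Poisson likelihood is conjugate: the posterior is Gamma(α + ΣXᵢ, β + n).
Batch 1: sum of counts S = 35 over n = 8 seconds.
After batch 1: Gamma(α+S, β+n) = Gamma(7.88+35, 3.60+8) = Gamma(42.88, 11.60).
Batch 2: sum of counts S = 51 over n = 12 seconds.
After batch 2: Gamma(α+S, β+n) = Gamma(42.88+51, 11.60+12) = Gamma(93.88, 23.60).
Mode of Gamma(α,β) for α≥1 is (α−1)/β = 92.88/23.60 = 3.9356.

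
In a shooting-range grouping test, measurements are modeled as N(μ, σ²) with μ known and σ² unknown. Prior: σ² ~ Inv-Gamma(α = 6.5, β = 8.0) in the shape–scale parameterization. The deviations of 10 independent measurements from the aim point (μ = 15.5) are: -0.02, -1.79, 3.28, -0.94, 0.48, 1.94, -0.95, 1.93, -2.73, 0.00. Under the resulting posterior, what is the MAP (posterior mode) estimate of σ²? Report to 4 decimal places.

With known mean μ and an Inverse-Gamma(α, β) prior on σ², the Normal likelihood is conjugate: posterior is Inv-Gamma(α + n/2, β + Σ(xᵢ−μ)²/2).
Σ(xᵢ−μ)² = (-0.02)² + (-1.79)² + (3.28)² + (-0.94)² + (0.48)² + (1.94)² + (-0.95)² + (1.93)² + (-2.73)² + (0.00)² = 30.9208.
Posterior: Inv-Gamma(6.5 + 10/2, 8.0 + 30.9208/2) = Inv-Gamma(11.50, 23.46040).
Mode = β/(α+1) = 23.46040/12.50 = 1.8768.

1.8768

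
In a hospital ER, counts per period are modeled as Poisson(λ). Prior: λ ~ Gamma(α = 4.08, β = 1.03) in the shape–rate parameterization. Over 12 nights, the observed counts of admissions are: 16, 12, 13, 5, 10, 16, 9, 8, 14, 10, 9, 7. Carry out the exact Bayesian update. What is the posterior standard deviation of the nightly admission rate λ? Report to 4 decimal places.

0.8853

With a Gamma(shape α, rate β) prior, the Poisson likelihood is conjugate: the posterior is Gamma(α + ΣXᵢ, β + n).
Sum of counts S = 129 over n = 12 nights.
Posterior: Gamma(α+S, β+n) = Gamma(4.08+129, 1.03+12) = Gamma(133.08, 13.03).
SD = √α/β = √133.08/13.03 = 0.8853.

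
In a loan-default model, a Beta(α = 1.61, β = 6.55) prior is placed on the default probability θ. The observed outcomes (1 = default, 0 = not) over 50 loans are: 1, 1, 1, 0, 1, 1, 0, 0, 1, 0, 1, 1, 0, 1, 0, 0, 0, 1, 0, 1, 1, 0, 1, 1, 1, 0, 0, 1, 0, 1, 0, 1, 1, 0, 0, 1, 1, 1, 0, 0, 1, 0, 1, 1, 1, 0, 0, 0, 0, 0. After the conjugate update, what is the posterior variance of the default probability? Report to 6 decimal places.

The Beta prior is conjugate to a Binomial/Bernoulli likelihood; the update adds successes to α and failures to β.
Posterior: Beta(α+k, β+n−k) = Beta(1.61+26, 6.55+24) = Beta(27.61, 30.55).
Var = αβ/((α+β)²(α+β+1)) = 27.61·30.55/(58.16²·59.16) = 0.004215.

0.004215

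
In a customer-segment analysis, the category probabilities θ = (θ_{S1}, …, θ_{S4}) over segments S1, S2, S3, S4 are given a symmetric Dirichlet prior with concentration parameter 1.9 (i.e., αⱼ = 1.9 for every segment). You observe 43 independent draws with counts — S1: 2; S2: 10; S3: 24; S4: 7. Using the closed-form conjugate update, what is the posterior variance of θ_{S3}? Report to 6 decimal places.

The Dirichlet prior is conjugate to the Multinomial likelihood: each posterior αⱼ = prior αⱼ + observed count nⱼ.
Posterior concentration: (3.9, 11.9, 25.9, 8.9), total = 50.6.
Var[θ_j] = α_j(Σα−α_j)/((Σα)²(Σα+1)) = 25.9·24.7/(50.6²·51.6) = 0.004842.

0.004842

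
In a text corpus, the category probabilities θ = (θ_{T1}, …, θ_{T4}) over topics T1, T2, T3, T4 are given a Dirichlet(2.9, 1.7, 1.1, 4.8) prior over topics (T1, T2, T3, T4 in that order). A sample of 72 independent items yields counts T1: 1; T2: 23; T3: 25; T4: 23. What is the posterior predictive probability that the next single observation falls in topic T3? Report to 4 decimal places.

0.3164

The Dirichlet prior is conjugate to the Multinomial likelihood: each posterior αⱼ = prior αⱼ + observed count nⱼ.
Posterior concentration: (3.9, 24.7, 26.1, 27.8), total = 82.5.
P(next = T3 | data) = α_{T3}/Σα = 0.3164.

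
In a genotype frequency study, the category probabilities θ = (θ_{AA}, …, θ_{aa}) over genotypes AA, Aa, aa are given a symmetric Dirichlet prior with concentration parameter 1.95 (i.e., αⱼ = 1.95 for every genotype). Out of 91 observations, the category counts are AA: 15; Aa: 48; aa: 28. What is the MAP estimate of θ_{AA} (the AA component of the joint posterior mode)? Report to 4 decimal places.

The Dirichlet prior is conjugate to the Multinomial likelihood: each posterior αⱼ = prior αⱼ + observed count nⱼ.
Posterior concentration: (16.95, 49.95, 29.95), total = 96.85.
Joint mode component: (α_{AA}−1)/(Σα−K) = 15.95/93.85 = 0.1700.

0.1700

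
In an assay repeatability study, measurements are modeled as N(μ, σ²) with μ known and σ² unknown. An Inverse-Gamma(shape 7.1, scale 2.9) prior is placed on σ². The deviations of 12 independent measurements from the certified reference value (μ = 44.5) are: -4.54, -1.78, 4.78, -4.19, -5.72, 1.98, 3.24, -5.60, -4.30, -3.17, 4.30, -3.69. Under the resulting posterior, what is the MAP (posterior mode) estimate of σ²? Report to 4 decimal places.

With known mean μ and an Inverse-Gamma(α, β) prior on σ², the Normal likelihood is conjugate: posterior is Inv-Gamma(α + n/2, β + Σ(xᵢ−μ)²/2).
Σ(xᵢ−μ)² = (-4.54)² + (-1.78)² + (4.78)² + (-4.19)² + (-5.72)² + (1.98)² + (3.24)² + (-5.60)² + (-4.30)² + (-3.17)² + (4.30)² + (-3.69)² = 203.3259.
Posterior: Inv-Gamma(7.1 + 12/2, 2.9 + 203.3259/2) = Inv-Gamma(13.10, 104.56295).
Mode = β/(α+1) = 104.56295/14.10 = 7.4158.

7.4158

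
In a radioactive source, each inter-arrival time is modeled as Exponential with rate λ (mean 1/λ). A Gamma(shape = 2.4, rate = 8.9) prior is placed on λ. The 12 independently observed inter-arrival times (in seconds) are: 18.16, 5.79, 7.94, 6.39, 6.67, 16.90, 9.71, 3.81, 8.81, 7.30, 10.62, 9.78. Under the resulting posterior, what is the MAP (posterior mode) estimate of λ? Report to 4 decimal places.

With a Gamma(shape α, rate β) prior on the exponential rate λ, the posterior after n observations with total T = Σxᵢ is Gamma(α+n, β+T).
Sum of observations T = 111.88 seconds; n = 12.
Posterior: Gamma(2.4+12, 8.9+111.88) = Gamma(14.4, 120.78).
Mode = (α−1)/β = 0.1109.

0.1109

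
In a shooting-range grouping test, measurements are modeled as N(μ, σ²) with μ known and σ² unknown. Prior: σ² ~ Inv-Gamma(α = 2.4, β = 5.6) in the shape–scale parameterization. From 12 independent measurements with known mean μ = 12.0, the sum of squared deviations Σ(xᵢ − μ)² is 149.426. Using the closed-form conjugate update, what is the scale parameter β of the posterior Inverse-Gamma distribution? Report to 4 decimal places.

80.3130

With known mean μ and an Inverse-Gamma(α, β) prior on σ², the Normal likelihood is conjugate: posterior is Inv-Gamma(α + n/2, β + Σ(xᵢ−μ)²/2).
Posterior: Inv-Gamma(2.4 + 12/2, 5.6 + 149.426/2) = Inv-Gamma(8.40, 80.3130).
Posterior β = 80.3130.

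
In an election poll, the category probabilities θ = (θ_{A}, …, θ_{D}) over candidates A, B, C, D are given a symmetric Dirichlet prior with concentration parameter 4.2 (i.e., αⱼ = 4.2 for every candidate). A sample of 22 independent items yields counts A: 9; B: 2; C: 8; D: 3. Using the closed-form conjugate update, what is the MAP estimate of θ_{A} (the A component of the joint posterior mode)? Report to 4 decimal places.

0.3506

The Dirichlet prior is conjugate to the Multinomial likelihood: each posterior αⱼ = prior αⱼ + observed count nⱼ.
Posterior concentration: (13.2, 6.2, 12.2, 7.2), total = 38.8.
Joint mode component: (α_{A}−1)/(Σα−K) = 12.2/34.8 = 0.3506.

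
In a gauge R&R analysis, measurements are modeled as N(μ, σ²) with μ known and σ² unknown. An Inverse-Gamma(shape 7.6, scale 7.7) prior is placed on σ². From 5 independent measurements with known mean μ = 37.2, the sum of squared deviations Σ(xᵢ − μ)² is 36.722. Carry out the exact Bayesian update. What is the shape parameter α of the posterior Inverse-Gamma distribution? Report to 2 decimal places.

10.10

With known mean μ and an Inverse-Gamma(α, β) prior on σ², the Normal likelihood is conjugate: posterior is Inv-Gamma(α + n/2, β + Σ(xᵢ−μ)²/2).
Posterior: Inv-Gamma(7.6 + 5/2, 7.7 + 36.722/2) = Inv-Gamma(10.10, 26.0610).
Posterior α = 10.10.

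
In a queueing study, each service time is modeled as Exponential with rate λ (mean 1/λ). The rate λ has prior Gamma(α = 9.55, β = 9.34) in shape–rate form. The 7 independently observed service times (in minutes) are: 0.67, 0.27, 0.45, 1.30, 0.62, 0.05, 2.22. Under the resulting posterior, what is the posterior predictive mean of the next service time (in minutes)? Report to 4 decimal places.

0.9595

With a Gamma(shape α, rate β) prior on the exponential rate λ, the posterior after n observations with total T = Σxᵢ is Gamma(α+n, β+T).
Sum of observations T = 5.58 minutes; n = 7.
Posterior: Gamma(9.55+7, 9.34+5.58) = Gamma(16.55, 14.92).
The predictive distribution for the next observation is Lomax; its mean is β/(α−1) = 14.92/15.55 = 0.9595.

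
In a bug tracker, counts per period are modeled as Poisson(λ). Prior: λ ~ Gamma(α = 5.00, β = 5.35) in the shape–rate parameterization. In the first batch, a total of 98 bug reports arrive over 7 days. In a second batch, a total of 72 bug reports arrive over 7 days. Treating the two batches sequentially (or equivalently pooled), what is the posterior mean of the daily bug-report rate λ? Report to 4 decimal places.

With a Gamma(shape α, rate β) prior, the Poisson likelihood is conjugate: the posterior is Gamma(α + ΣXᵢ, β + n).
After batch 1: Gamma(α+S, β+n) = Gamma(5.00+98, 5.35+7) = Gamma(103.00, 12.35).
After batch 2: Gamma(α+S, β+n) = Gamma(103.00+72, 12.35+7) = Gamma(175.00, 19.35).
Posterior mean = α/β = 175.00/19.35 = 9.0439.

9.0439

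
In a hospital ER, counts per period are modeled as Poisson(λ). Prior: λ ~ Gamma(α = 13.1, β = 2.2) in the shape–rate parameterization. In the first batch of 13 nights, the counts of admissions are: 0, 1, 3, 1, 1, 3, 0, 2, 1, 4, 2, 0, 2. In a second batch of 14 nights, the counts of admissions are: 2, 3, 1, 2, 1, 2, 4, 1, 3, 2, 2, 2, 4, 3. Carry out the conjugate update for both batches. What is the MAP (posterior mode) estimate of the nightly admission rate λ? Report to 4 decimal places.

With a Gamma(shape α, rate β) prior, the Poisson likelihood is conjugate: the posterior is Gamma(α + ΣXᵢ, β + n).
Batch 1: sum of counts S = 20 over n = 13 nights.
After batch 1: Gamma(α+S, β+n) = Gamma(13.1+20, 2.2+13) = Gamma(33.1, 15.2).
Batch 2: sum of counts S = 32 over n = 14 nights.
After batch 2: Gamma(α+S, β+n) = Gamma(33.1+32, 15.2+14) = Gamma(65.1, 29.2).
Mode of Gamma(α,β) for α≥1 is (α−1)/β = 64.1/29.2 = 2.1952.

2.1952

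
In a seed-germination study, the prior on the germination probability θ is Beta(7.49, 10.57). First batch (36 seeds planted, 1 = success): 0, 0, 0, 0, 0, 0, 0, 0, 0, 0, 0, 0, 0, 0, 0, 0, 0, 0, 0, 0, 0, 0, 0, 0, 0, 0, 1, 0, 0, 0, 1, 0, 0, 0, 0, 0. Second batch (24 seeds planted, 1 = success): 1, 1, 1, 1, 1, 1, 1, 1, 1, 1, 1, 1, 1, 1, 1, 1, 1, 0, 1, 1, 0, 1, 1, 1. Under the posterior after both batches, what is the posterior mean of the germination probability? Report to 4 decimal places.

The Beta prior is conjugate to a Binomial/Bernoulli likelihood; the update adds successes to α and failures to β.
After batch 1: Beta(7.49+2, 10.57+34) = Beta(9.49, 44.57).
After batch 2: Beta(9.49+22, 44.57+2) = Beta(31.49, 46.57).
Posterior mean = α/(α+β) = 31.49/78.06 = 0.4034.

0.4034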